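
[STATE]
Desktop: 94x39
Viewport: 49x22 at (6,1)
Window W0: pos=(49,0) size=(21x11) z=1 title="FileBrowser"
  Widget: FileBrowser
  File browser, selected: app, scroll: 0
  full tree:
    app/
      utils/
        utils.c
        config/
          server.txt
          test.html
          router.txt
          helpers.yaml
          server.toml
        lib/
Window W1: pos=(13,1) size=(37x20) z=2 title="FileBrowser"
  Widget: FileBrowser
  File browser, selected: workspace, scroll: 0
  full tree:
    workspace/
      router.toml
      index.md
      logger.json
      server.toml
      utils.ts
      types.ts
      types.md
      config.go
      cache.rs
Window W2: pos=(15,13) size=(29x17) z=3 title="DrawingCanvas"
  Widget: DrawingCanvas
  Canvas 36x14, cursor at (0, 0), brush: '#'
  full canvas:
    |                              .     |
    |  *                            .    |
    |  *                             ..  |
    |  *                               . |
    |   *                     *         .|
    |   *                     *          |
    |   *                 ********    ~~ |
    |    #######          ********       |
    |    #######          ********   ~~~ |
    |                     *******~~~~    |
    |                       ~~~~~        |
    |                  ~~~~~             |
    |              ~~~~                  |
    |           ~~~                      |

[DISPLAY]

       ┏━━━━━━━━━━━━━━━━━━━━━━━━━━━━━━━━━━━┓ File
       ┃ FileBrowser                       ┃─────
       ┠───────────────────────────────────┨> [-]
       ┃> [-] workspace/                   ┃    [
       ┃    router.toml                    ┃     
       ┃    index.md                       ┃     
       ┃    logger.json                    ┃     
       ┃    server.toml                    ┃     
       ┃    utils.ts                       ┃     
       ┃    types.ts                       ┃━━━━━
       ┃    types.md                       ┃     
       ┃    config.go                      ┃     
       ┃ ┏━━━━━━━━━━━━━━━━━━━━━━━━━━━┓     ┃     
       ┃ ┃ DrawingCanvas             ┃     ┃     
       ┃ ┠───────────────────────────┨     ┃     
       ┃ ┃+                          ┃     ┃     
       ┃ ┃  *                        ┃     ┃     
       ┃ ┃  *                        ┃     ┃     
       ┃ ┃  *                        ┃     ┃     
       ┗━┃   *                     * ┃━━━━━┛     
         ┃   *                     * ┃           
         ┃   *                 ******┃           


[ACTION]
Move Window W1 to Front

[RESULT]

       ┏━━━━━━━━━━━━━━━━━━━━━━━━━━━━━━━━━━━┓ File
       ┃ FileBrowser                       ┃─────
       ┠───────────────────────────────────┨> [-]
       ┃> [-] workspace/                   ┃    [
       ┃    router.toml                    ┃     
       ┃    index.md                       ┃     
       ┃    logger.json                    ┃     
       ┃    server.toml                    ┃     
       ┃    utils.ts                       ┃     
       ┃    types.ts                       ┃━━━━━
       ┃    types.md                       ┃     
       ┃    config.go                      ┃     
       ┃    cache.rs                       ┃     
       ┃                                   ┃     
       ┃                                   ┃     
       ┃                                   ┃     
       ┃                                   ┃     
       ┃                                   ┃     
       ┃                                   ┃     
       ┗━━━━━━━━━━━━━━━━━━━━━━━━━━━━━━━━━━━┛     
         ┃   *                     * ┃           
         ┃   *                 ******┃           


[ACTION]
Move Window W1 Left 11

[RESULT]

━━━━━━━━━━━━━━━━━━━━━━━━━━━━━━━━┓          ┃ File
leBrowser                       ┃          ┠─────
────────────────────────────────┨          ┃> [-]
-] workspace/                   ┃          ┃    [
 router.toml                    ┃          ┃     
 index.md                       ┃          ┃     
 logger.json                    ┃          ┃     
 server.toml                    ┃          ┃     
 utils.ts                       ┃          ┃     
 types.ts                       ┃          ┗━━━━━
 types.md                       ┃                
 config.go                      ┃                
 cache.rs                       ┃━━━━┓           
                                ┃    ┃           
                                ┃────┨           
                                ┃    ┃           
                                ┃    ┃           
                                ┃    ┃           
                                ┃    ┃           
━━━━━━━━━━━━━━━━━━━━━━━━━━━━━━━━┛  * ┃           
         ┃   *                     * ┃           
         ┃   *                 ******┃           


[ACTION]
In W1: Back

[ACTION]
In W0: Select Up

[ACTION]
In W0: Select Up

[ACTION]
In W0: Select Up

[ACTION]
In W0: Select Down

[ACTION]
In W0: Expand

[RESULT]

━━━━━━━━━━━━━━━━━━━━━━━━━━━━━━━━┓          ┃ File
leBrowser                       ┃          ┠─────
────────────────────────────────┨          ┃  [-]
-] workspace/                   ┃          ┃  > [
 router.toml                    ┃          ┃     
 index.md                       ┃          ┃     
 logger.json                    ┃          ┃     
 server.toml                    ┃          ┃     
 utils.ts                       ┃          ┃     
 types.ts                       ┃          ┗━━━━━
 types.md                       ┃                
 config.go                      ┃                
 cache.rs                       ┃━━━━┓           
                                ┃    ┃           
                                ┃────┨           
                                ┃    ┃           
                                ┃    ┃           
                                ┃    ┃           
                                ┃    ┃           
━━━━━━━━━━━━━━━━━━━━━━━━━━━━━━━━┛  * ┃           
         ┃   *                     * ┃           
         ┃   *                 ******┃           


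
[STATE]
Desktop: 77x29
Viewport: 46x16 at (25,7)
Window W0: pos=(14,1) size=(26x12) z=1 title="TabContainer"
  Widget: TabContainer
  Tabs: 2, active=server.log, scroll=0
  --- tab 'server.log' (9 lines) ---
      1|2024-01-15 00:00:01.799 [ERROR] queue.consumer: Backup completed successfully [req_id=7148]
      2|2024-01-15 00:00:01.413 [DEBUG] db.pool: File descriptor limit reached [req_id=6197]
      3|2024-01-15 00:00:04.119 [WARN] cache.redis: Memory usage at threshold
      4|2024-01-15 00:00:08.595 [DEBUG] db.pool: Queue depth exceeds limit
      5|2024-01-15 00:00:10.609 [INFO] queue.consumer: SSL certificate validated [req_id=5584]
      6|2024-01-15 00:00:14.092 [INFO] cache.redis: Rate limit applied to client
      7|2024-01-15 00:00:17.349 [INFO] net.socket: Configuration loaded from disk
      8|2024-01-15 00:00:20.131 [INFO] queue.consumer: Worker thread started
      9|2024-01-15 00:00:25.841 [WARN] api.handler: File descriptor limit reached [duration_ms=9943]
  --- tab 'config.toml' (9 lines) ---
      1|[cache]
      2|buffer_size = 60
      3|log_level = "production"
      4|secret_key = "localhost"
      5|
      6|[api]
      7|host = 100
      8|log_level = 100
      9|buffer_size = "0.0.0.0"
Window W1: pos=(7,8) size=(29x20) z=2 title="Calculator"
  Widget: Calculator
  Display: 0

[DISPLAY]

 00:00:01.413 ┃                               
━━━━━━━━━━┓19 ┃                               
          ┃95 ┃                               
──────────┨09 ┃                               
         0┃92 ┃                               
          ┃━━━┛                               
          ┃                                   
          ┃                                   
          ┃                                   
          ┃                                   
          ┃                                   
          ┃                                   
          ┃                                   
          ┃                                   
          ┃                                   
          ┃                                   


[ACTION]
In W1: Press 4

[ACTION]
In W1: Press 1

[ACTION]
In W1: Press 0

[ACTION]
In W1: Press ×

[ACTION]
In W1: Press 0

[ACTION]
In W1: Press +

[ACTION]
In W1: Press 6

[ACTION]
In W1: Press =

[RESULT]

 00:00:01.413 ┃                               
━━━━━━━━━━┓19 ┃                               
          ┃95 ┃                               
──────────┨09 ┃                               
         6┃92 ┃                               
          ┃━━━┛                               
          ┃                                   
          ┃                                   
          ┃                                   
          ┃                                   
          ┃                                   
          ┃                                   
          ┃                                   
          ┃                                   
          ┃                                   
          ┃                                   


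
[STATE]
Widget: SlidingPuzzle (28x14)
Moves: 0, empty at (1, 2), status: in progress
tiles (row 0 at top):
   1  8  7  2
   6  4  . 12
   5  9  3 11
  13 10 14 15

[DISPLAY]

┌────┬────┬────┬────┐       
│  1 │  8 │  7 │  2 │       
├────┼────┼────┼────┤       
│  6 │  4 │    │ 12 │       
├────┼────┼────┼────┤       
│  5 │  9 │  3 │ 11 │       
├────┼────┼────┼────┤       
│ 13 │ 10 │ 14 │ 15 │       
└────┴────┴────┴────┘       
Moves: 0                    
                            
                            
                            
                            


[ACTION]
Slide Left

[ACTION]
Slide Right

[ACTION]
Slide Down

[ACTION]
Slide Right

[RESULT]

┌────┬────┬────┬────┐       
│  1 │    │  8 │  2 │       
├────┼────┼────┼────┤       
│  6 │  4 │  7 │ 12 │       
├────┼────┼────┼────┤       
│  5 │  9 │  3 │ 11 │       
├────┼────┼────┼────┤       
│ 13 │ 10 │ 14 │ 15 │       
└────┴────┴────┴────┘       
Moves: 4                    
                            
                            
                            
                            


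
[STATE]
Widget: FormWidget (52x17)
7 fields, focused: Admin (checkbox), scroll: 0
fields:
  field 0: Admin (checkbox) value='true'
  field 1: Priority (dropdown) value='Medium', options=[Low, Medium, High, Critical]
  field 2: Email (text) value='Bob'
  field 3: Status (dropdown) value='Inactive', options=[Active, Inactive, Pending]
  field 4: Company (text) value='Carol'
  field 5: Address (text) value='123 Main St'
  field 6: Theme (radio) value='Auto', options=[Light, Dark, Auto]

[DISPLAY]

> Admin:      [x]                                   
  Priority:   [Medium                             ▼]
  Email:      [Bob                                 ]
  Status:     [Inactive                           ▼]
  Company:    [Carol                               ]
  Address:    [123 Main St                         ]
  Theme:      ( ) Light  ( ) Dark  (●) Auto         
                                                    
                                                    
                                                    
                                                    
                                                    
                                                    
                                                    
                                                    
                                                    
                                                    


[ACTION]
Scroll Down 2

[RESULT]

  Email:      [Bob                                 ]
  Status:     [Inactive                           ▼]
  Company:    [Carol                               ]
  Address:    [123 Main St                         ]
  Theme:      ( ) Light  ( ) Dark  (●) Auto         
                                                    
                                                    
                                                    
                                                    
                                                    
                                                    
                                                    
                                                    
                                                    
                                                    
                                                    
                                                    


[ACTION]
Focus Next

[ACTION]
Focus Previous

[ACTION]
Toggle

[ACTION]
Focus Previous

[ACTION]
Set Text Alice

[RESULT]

  Email:      [Bob                                 ]
  Status:     [Inactive                           ▼]
  Company:    [Carol                               ]
  Address:    [123 Main St                         ]
> Theme:      ( ) Light  ( ) Dark  (●) Auto         
                                                    
                                                    
                                                    
                                                    
                                                    
                                                    
                                                    
                                                    
                                                    
                                                    
                                                    
                                                    


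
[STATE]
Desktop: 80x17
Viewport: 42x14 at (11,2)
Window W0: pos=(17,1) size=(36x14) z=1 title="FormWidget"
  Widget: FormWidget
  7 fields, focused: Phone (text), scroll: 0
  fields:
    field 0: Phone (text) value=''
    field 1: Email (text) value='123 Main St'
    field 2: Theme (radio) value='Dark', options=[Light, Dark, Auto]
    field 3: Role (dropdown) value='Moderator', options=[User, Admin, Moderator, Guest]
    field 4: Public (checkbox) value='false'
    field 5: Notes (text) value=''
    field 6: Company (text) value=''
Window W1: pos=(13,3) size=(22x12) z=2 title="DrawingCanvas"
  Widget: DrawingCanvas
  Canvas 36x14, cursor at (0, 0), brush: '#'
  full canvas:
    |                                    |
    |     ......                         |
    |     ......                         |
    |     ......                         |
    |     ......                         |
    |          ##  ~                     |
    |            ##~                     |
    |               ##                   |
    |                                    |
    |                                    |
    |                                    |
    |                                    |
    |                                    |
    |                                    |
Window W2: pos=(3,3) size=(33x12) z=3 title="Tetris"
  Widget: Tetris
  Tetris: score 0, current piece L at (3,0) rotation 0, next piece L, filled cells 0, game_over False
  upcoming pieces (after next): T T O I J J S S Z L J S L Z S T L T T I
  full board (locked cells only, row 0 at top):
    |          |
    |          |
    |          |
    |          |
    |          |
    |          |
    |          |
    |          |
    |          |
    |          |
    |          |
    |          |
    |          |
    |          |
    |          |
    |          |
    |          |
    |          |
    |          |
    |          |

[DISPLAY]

      ┃ FormWidget                       ┃
━━━━━━━━━━━━━━━━━━━━━━━━┓────────────────┨
                        ┃               ]┃
────────────────────────┨ Main St       ]┃
   │Next:               ┃Light  (●) Dark ┃
   │  ▒                 ┃erator        ▼]┃
   │▒▒▒                 ┃                ┃
   │                    ┃               ]┃
   │                    ┃               ]┃
   │                    ┃                ┃
   │Score:              ┃                ┃
   │0                   ┃                ┃
━━━━━━━━━━━━━━━━━━━━━━━━┛━━━━━━━━━━━━━━━━┛
                                          


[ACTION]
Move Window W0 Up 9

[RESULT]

      ┠──────────────────────────────────┨
━━━━━━━━━━━━━━━━━━━━━━━━┓               ]┃
                        ┃ Main St       ]┃
────────────────────────┨Light  (●) Dark ┃
   │Next:               ┃erator        ▼]┃
   │  ▒                 ┃                ┃
   │▒▒▒                 ┃               ]┃
   │                    ┃               ]┃
   │                    ┃                ┃
   │                    ┃                ┃
   │Score:              ┃                ┃
   │0                   ┃━━━━━━━━━━━━━━━━┛
━━━━━━━━━━━━━━━━━━━━━━━━┛                 
                                          


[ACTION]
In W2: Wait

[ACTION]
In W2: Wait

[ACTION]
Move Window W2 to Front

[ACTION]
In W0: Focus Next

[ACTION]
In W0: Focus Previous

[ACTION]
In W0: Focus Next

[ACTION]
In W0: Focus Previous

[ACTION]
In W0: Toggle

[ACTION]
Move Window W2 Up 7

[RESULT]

────────────────────────┨────────────────┨
   │Next:               ┃               ]┃
   │  ▒                 ┃ Main St       ]┃
   │▒▒▒                 ┃Light  (●) Dark ┃
   │                    ┃erator        ▼]┃
   │                    ┃                ┃
   │                    ┃               ]┃
   │Score:              ┃               ]┃
   │0                   ┃                ┃
━━━━━━━━━━━━━━━━━━━━━━━━┛                ┃
  ┃            ##~     ┃                 ┃
  ┃               ##   ┃━━━━━━━━━━━━━━━━━┛
  ┗━━━━━━━━━━━━━━━━━━━━┛                  
                                          


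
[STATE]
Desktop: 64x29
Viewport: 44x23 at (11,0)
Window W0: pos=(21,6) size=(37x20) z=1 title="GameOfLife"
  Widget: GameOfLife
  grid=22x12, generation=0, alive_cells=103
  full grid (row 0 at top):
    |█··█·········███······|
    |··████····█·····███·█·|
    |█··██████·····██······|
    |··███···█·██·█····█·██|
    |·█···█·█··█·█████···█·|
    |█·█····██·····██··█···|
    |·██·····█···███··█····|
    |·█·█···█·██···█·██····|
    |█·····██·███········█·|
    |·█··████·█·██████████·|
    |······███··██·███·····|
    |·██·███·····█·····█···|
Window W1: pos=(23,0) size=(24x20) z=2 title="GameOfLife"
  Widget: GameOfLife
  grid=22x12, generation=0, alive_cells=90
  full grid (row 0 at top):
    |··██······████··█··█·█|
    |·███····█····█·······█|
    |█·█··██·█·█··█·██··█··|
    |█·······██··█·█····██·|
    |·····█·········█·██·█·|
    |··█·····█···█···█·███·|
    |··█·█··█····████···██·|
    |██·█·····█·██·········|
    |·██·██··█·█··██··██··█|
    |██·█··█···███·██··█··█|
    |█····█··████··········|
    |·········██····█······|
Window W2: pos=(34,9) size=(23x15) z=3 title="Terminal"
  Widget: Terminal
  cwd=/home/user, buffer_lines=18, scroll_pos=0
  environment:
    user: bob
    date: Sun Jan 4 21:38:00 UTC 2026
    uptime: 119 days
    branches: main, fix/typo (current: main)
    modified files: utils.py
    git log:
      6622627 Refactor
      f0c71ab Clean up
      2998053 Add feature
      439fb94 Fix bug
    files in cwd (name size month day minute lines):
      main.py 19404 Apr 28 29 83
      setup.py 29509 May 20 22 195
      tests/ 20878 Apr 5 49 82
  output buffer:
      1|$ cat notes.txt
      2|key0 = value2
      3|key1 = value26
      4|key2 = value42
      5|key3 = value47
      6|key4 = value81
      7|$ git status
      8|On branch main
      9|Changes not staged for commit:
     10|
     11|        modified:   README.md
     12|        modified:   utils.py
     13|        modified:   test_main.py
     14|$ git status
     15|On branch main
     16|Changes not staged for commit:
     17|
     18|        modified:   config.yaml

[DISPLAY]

            ┏━━━━━━━━━━━━━━━━━━━━━━┓        
            ┃ GameOfLife           ┃        
            ┠──────────────────────┨        
            ┃Gen: 0                ┃        
            ┃··██······████··█··█·█┃        
            ┃·███····█····█·······█┃        
          ┏━┃█·█··██·█·█··█·██··█··┃━━━━━━━━
          ┃ ┃█·······██··█·█····██·┃        
          ┠─┃·····█·········█·██·█·┃────────
          ┃G┃··█·····█·┏━━━━━━━━━━━━━━━━━━━━
          ┃█┃··█·█··█··┃ Terminal           
          ┃·┃██·█·····█┠────────────────────
          ┃█┃·██·██··█·┃$ cat notes.txt     
          ┃·┃██·█··█···┃key0 = value2       
          ┃·┃█····█··██┃key1 = value26      
          ┃█┃·········█┃key2 = value42      
          ┃·┃          ┃key3 = value47      
          ┃·┃          ┃key4 = value81      
          ┃█┃          ┃$ git status        
          ┃·┗━━━━━━━━━━┃On branch main      
          ┃······███··█┃Changes not staged f
          ┃·██·███·····┃                    
          ┃            ┃        modified:   


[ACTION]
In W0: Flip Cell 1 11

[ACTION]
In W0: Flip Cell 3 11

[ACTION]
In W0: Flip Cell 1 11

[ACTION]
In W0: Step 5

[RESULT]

            ┏━━━━━━━━━━━━━━━━━━━━━━┓        
            ┃ GameOfLife           ┃        
            ┠──────────────────────┨        
            ┃Gen: 0                ┃        
            ┃··██······████··█··█·█┃        
            ┃·███····█····█·······█┃        
          ┏━┃█·█··██·█·█··█·██··█··┃━━━━━━━━
          ┃ ┃█·······██··█·█····██·┃        
          ┠─┃·····█·········█·██·█·┃────────
          ┃G┃··█·····█·┏━━━━━━━━━━━━━━━━━━━━
          ┃█┃··█·█··█··┃ Terminal           
          ┃·┃██·█·····█┠────────────────────
          ┃█┃·██·██··█·┃$ cat notes.txt     
          ┃█┃██·█··█···┃key0 = value2       
          ┃·┃█····█··██┃key1 = value26      
          ┃·┃·········█┃key2 = value42      
          ┃·┃          ┃key3 = value47      
          ┃·┃          ┃key4 = value81      
          ┃·┃          ┃$ git status        
          ┃·┗━━━━━━━━━━┃On branch main      
          ┃··········██┃Changes not staged f
          ┃···········█┃                    
          ┃            ┃        modified:   


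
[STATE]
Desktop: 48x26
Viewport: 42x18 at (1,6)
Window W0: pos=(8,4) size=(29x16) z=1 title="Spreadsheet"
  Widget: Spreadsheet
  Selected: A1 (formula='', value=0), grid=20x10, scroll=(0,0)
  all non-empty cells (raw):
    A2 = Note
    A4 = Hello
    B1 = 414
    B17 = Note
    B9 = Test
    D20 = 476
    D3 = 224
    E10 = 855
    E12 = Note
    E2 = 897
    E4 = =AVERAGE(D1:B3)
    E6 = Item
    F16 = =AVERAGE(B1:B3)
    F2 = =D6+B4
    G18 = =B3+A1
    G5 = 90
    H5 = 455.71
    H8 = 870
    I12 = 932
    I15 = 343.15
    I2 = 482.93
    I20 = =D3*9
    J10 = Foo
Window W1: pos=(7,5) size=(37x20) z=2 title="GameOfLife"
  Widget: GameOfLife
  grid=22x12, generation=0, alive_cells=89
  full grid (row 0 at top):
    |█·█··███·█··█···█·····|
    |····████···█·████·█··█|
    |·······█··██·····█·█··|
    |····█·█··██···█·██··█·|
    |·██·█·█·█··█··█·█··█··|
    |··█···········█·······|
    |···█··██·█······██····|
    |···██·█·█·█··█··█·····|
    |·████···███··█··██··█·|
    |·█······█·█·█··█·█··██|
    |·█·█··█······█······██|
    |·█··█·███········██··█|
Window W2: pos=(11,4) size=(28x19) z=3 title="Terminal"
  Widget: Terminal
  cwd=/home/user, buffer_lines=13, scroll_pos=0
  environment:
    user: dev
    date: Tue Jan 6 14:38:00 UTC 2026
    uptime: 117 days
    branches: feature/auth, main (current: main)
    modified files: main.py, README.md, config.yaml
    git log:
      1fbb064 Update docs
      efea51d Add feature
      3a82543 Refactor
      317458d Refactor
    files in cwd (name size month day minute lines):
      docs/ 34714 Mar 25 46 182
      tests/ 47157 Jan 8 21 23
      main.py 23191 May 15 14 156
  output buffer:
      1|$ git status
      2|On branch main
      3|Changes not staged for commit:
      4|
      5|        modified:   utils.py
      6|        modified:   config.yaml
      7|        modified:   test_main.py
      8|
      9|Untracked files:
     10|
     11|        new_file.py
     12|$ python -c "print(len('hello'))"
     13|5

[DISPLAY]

      ┃ Ga┠──────────────────────────┨    
      ┠───┃$ git status              ┃────
      ┃Gen┃On branch main            ┃    
      ┃█·█┃Changes not staged for com┃    
      ┃···┃                          ┃    
      ┃···┃        modified:   utils.┃    
      ┃···┃        modified:   config┃    
      ┃·██┃        modified:   test_m┃    
      ┃··█┃                          ┃    
      ┃···┃Untracked files:          ┃    
      ┃···┃                          ┃    
      ┃·██┃        new_file.py       ┃    
      ┃·█·┃$ python -c "print(len('he┃    
      ┃·█·┃5                         ┃    
      ┃·█·┃$ █                       ┃    
      ┃   ┃                          ┃    
      ┃   ┗━━━━━━━━━━━━━━━━━━━━━━━━━━┛    
      ┃                                   


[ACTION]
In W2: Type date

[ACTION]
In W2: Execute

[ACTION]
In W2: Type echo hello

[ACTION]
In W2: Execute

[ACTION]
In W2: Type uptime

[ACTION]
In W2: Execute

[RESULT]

      ┃ Ga┠──────────────────────────┨    
      ┠───┃        modified:   config┃────
      ┃Gen┃        modified:   test_m┃    
      ┃█·█┃                          ┃    
      ┃···┃Untracked files:          ┃    
      ┃···┃                          ┃    
      ┃···┃        new_file.py       ┃    
      ┃·██┃$ python -c "print(len('he┃    
      ┃··█┃5                         ┃    
      ┃···┃$ date                    ┃    
      ┃···┃Tue Jan 6 14:38:00 UTC 202┃    
      ┃·██┃$ echo hello              ┃    
      ┃·█·┃hello                     ┃    
      ┃·█·┃$ uptime                  ┃    
      ┃·█·┃ 10:00  up 117 days       ┃    
      ┃   ┃$ █                       ┃    
      ┃   ┗━━━━━━━━━━━━━━━━━━━━━━━━━━┛    
      ┃                                   


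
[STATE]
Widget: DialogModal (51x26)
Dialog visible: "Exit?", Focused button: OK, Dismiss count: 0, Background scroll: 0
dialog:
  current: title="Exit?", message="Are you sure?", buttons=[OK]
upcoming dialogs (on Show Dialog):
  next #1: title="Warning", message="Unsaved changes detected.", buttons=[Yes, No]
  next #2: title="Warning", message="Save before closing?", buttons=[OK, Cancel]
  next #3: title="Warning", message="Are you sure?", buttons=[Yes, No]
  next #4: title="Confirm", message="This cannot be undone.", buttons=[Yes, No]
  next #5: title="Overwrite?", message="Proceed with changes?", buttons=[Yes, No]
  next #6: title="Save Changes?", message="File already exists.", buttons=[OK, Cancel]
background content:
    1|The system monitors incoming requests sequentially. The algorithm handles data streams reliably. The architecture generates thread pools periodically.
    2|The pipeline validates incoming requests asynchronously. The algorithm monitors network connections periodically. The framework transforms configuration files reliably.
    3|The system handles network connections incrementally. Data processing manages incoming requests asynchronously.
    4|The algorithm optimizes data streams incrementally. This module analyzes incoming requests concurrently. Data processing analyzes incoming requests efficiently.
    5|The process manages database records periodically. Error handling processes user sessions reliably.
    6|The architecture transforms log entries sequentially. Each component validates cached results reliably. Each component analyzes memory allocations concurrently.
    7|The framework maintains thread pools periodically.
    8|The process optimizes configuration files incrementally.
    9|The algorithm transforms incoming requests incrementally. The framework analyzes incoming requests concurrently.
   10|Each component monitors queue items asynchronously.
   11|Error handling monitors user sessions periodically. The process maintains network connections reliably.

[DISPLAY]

The system monitors incoming requests sequentially.
The pipeline validates incoming requests asynchrono
The system handles network connections incrementall
The algorithm optimizes data streams incrementally.
The process manages database records periodically. 
The architecture transforms log entries sequentiall
The framework maintains thread pools periodically. 
The process optimizes configuration files increment
The algorithm transforms incoming requests incremen
Each component monitors queue items asynchronously.
Error handling mo┌───────────────┐ons periodically.
                 │     Exit?     │                 
                 │ Are you sure? │                 
                 │      [OK]     │                 
                 └───────────────┘                 
                                                   
                                                   
                                                   
                                                   
                                                   
                                                   
                                                   
                                                   
                                                   
                                                   
                                                   


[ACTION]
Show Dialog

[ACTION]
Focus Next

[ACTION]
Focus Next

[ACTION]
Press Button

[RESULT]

The system monitors incoming requests sequentially.
The pipeline validates incoming requests asynchrono
The system handles network connections incrementall
The algorithm optimizes data streams incrementally.
The process manages database records periodically. 
The architecture transforms log entries sequentiall
The framework maintains thread pools periodically. 
The process optimizes configuration files increment
The algorithm transforms incoming requests incremen
Each component monitors queue items asynchronously.
Error handling monitors user sessions periodically.
                                                   
                                                   
                                                   
                                                   
                                                   
                                                   
                                                   
                                                   
                                                   
                                                   
                                                   
                                                   
                                                   
                                                   
                                                   


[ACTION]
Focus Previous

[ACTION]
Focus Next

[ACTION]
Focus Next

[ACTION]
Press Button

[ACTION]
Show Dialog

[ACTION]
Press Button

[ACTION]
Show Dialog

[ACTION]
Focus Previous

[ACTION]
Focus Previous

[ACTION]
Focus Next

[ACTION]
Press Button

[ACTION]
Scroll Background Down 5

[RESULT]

The architecture transforms log entries sequentiall
The framework maintains thread pools periodically. 
The process optimizes configuration files increment
The algorithm transforms incoming requests incremen
Each component monitors queue items asynchronously.
Error handling monitors user sessions periodically.
                                                   
                                                   
                                                   
                                                   
                                                   
                                                   
                                                   
                                                   
                                                   
                                                   
                                                   
                                                   
                                                   
                                                   
                                                   
                                                   
                                                   
                                                   
                                                   
                                                   


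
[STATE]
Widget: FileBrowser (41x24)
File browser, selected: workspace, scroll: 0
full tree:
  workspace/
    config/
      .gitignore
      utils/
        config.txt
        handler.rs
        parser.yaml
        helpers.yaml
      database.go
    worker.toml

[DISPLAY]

> [-] workspace/                         
    [+] config/                          
    worker.toml                          
                                         
                                         
                                         
                                         
                                         
                                         
                                         
                                         
                                         
                                         
                                         
                                         
                                         
                                         
                                         
                                         
                                         
                                         
                                         
                                         
                                         


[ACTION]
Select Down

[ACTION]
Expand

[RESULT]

  [-] workspace/                         
  > [-] config/                          
      .gitignore                         
      [+] utils/                         
      database.go                        
    worker.toml                          
                                         
                                         
                                         
                                         
                                         
                                         
                                         
                                         
                                         
                                         
                                         
                                         
                                         
                                         
                                         
                                         
                                         
                                         


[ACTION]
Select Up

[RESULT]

> [-] workspace/                         
    [-] config/                          
      .gitignore                         
      [+] utils/                         
      database.go                        
    worker.toml                          
                                         
                                         
                                         
                                         
                                         
                                         
                                         
                                         
                                         
                                         
                                         
                                         
                                         
                                         
                                         
                                         
                                         
                                         


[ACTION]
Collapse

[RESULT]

> [+] workspace/                         
                                         
                                         
                                         
                                         
                                         
                                         
                                         
                                         
                                         
                                         
                                         
                                         
                                         
                                         
                                         
                                         
                                         
                                         
                                         
                                         
                                         
                                         
                                         
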